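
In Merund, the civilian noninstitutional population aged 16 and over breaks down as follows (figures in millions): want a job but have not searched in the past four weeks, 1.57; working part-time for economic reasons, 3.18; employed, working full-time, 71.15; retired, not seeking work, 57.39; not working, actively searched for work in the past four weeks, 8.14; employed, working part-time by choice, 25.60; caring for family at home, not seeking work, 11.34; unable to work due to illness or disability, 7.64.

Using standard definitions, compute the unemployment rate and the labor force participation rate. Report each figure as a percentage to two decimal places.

Employed = 3.18 + 71.15 + 25.60 = 99.93 million (anyone who worked, including part-time for economic reasons, counts as employed).
Unemployed = 8.14 million.
Labor force = 99.93 + 8.14 = 108.07 million.
Not in labor force = 1.57 + 57.39 + 11.34 + 7.64 = 77.94 million (those not working and not actively searching are outside the labor force — including those who want a job but have given up searching).
Civilian working-age population = 108.07 + 77.94 = 186.01 million.
Unemployment rate = 8.14 / 108.07 = 7.53%.
Labor force participation rate = 108.07 / 186.01 = 58.10%.

Unemployment rate ≈ 7.53%; labor force participation rate ≈ 58.10%.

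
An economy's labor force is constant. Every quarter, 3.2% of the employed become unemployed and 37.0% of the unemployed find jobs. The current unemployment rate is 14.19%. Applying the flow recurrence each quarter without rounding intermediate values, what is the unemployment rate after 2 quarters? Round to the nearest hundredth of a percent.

Unemployment rate after two quarters ≈ 10.19%.

With a fixed labor force, u_{t+1} = u_t + s·(1−u_t) − f·u_t = u_t·(1−s−f) + s.
Here 1−s−f = 0.598 and s = 0.032.
u_1 = 0.141900 × 0.598 + 0.032 = 0.116856.
u_2 = 0.116856 × 0.598 + 0.032 = 0.101880.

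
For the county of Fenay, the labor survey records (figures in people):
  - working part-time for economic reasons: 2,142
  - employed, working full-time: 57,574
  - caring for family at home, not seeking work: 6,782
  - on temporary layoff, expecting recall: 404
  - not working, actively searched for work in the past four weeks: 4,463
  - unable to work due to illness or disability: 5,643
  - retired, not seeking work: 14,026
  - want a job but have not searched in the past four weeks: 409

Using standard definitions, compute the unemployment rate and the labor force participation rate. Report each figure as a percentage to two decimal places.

Unemployment rate ≈ 7.54%; labor force participation rate ≈ 70.63%.

Employed = 2,142 + 57,574 = 59,716 (anyone who worked, including part-time for economic reasons, counts as employed).
Unemployed = 404 + 4,463 = 4,867 (jobless and actively searching, or on temporary layoff).
Labor force = 59,716 + 4,867 = 64,583.
Not in labor force = 6,782 + 5,643 + 14,026 + 409 = 26,860 (those not working and not actively searching are outside the labor force — including those who want a job but have given up searching).
Civilian working-age population = 64,583 + 26,860 = 91,443.
Unemployment rate = 4,867 / 64,583 = 7.54%.
Labor force participation rate = 64,583 / 91,443 = 70.63%.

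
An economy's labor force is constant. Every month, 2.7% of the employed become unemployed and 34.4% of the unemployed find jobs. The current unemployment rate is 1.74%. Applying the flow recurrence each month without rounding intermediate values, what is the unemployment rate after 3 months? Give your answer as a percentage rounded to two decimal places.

With a fixed labor force, u_{t+1} = u_t + s·(1−u_t) − f·u_t = u_t·(1−s−f) + s.
Here 1−s−f = 0.629 and s = 0.027.
u_1 = 0.017400 × 0.629 + 0.027 = 0.037945.
u_2 = 0.037945 × 0.629 + 0.027 = 0.050867.
u_3 = 0.050867 × 0.629 + 0.027 = 0.058995.

Unemployment rate after three months ≈ 5.90%.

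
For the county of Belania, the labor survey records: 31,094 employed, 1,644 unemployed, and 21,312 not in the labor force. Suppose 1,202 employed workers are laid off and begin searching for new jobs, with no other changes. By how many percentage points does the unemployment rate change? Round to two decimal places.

Initially, labor force = 31,094 + 1,644 = 32,738, so u = 1,644/32,738 = 5.02%.
After the change, employed falls and unemployed rises by 1,202; labor force unchanged → E = 29,892, U = 2,846, labor force = 32,738.
New unemployment rate = 2,846 / 32,738 = 8.69%.
Change = 8.69% − 5.02% = +3.67 percentage points.

The unemployment rate changes by +3.67 percentage points.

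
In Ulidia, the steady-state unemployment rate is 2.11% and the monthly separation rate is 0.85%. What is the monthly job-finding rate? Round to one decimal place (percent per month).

From u* = s/(s+f): f = s·(1−u)/u.
f = 0.85 × (1 − 0.0211) / 0.0211 = 0.8321 / 0.0211 ≈ 39.4% per month.

Job-finding rate ≈ 39.4% per month.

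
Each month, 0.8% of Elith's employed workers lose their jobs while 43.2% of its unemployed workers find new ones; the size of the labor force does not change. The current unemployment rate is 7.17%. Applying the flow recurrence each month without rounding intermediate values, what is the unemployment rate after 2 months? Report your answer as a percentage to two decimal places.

With a fixed labor force, u_{t+1} = u_t + s·(1−u_t) − f·u_t = u_t·(1−s−f) + s.
Here 1−s−f = 0.560 and s = 0.008.
u_1 = 0.071700 × 0.560 + 0.008 = 0.048152.
u_2 = 0.048152 × 0.560 + 0.008 = 0.034965.

Unemployment rate after two months ≈ 3.50%.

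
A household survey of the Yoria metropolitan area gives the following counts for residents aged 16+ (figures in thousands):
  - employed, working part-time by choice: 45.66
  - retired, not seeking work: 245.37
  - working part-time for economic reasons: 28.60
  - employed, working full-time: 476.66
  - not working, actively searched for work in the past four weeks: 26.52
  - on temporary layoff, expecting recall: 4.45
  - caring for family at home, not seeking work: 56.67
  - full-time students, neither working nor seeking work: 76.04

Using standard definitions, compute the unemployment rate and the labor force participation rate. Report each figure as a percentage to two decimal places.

Employed = 45.66 + 28.60 + 476.66 = 550.92 thousand (anyone who worked, including part-time for economic reasons, counts as employed).
Unemployed = 26.52 + 4.45 = 30.97 thousand (jobless and actively searching, or on temporary layoff).
Labor force = 550.92 + 30.97 = 581.89 thousand.
Not in labor force = 245.37 + 56.67 + 76.04 = 378.08 thousand (those not working and not actively searching are outside the labor force).
Civilian working-age population = 581.89 + 378.08 = 959.97 thousand.
Unemployment rate = 30.97 / 581.89 = 5.32%.
Labor force participation rate = 581.89 / 959.97 = 60.62%.

Unemployment rate ≈ 5.32%; labor force participation rate ≈ 60.62%.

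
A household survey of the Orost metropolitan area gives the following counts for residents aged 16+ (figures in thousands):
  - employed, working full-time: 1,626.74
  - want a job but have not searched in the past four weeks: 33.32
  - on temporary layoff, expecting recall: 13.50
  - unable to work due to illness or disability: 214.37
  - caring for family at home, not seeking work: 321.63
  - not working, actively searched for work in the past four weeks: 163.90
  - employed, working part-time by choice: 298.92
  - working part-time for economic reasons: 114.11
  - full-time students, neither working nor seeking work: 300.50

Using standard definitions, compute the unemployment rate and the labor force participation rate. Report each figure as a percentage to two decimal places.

Employed = 1,626.74 + 298.92 + 114.11 = 2,039.77 thousand (anyone who worked, including part-time for economic reasons, counts as employed).
Unemployed = 13.50 + 163.90 = 177.40 thousand (jobless and actively searching, or on temporary layoff).
Labor force = 2,039.77 + 177.40 = 2,217.17 thousand.
Not in labor force = 33.32 + 214.37 + 321.63 + 300.50 = 869.82 thousand (those not working and not actively searching are outside the labor force — including those who want a job but have given up searching).
Civilian working-age population = 2,217.17 + 869.82 = 3,086.99 thousand.
Unemployment rate = 177.40 / 2,217.17 = 8.00%.
Labor force participation rate = 2,217.17 / 3,086.99 = 71.82%.

Unemployment rate ≈ 8.00%; labor force participation rate ≈ 71.82%.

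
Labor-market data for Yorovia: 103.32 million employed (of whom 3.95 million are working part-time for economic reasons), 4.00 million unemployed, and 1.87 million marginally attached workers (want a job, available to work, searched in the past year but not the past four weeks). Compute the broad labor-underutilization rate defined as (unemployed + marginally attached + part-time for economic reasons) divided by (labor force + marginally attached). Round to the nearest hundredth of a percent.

Labor force = 103.32 + 4.00 = 107.32 million.
Numerator = 4.00 + 1.87 + 3.95 = 9.82 million.
Denominator = 107.32 + 1.87 = 109.19 million.
Broad rate = 9.82 / 109.19 = 8.99%.

Broad underutilization rate ≈ 8.99%.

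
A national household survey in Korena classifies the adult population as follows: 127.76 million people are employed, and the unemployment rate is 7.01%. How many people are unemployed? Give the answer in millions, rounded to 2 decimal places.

Let U be the number unemployed. The labor force is E + U, and U/(E+U) = 0.0701.
So U = 0.0701 × 127.76 / (1 − 0.0701) = 8.9560 / 0.9299 ≈ 9.63 million.

About 9.63 million are unemployed.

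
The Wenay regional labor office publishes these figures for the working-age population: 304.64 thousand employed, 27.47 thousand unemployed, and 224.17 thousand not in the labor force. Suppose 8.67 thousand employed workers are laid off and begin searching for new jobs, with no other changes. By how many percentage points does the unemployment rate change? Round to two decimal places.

Initially, labor force = 304.64 + 27.47 = 332.11 thousand, so u = 27.47/332.11 = 8.27%.
After the change, employed falls and unemployed rises by 8.67; labor force unchanged → E = 295.97, U = 36.14, labor force = 332.11 thousand.
New unemployment rate = 36.14 / 332.11 = 10.88%.
Change = 10.88% − 8.27% = +2.61 percentage points.

The unemployment rate changes by +2.61 percentage points.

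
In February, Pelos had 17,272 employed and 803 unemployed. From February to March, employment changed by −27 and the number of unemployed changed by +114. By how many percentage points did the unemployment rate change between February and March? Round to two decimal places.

February: labor force = 17,272 + 803 = 18,075; u = 803/18,075 = 4.44%.
March: labor force = 17,245 + 917 = 18,162; u = 917/18,162 = 5.05%.
Change = 5.05% − 4.44% = +0.61 pp.

The unemployment rate changed by +0.61 percentage points.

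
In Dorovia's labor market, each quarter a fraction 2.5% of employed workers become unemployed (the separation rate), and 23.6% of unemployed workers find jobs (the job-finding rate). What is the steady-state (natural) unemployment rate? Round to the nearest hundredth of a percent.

At steady state the flows balance: s·E = f·U, so U/(E+U) = s/(s+f).
u* = 2.5 / (2.5 + 23.6) = 2.5 / 26.10 = 9.58%.

Steady-state unemployment rate ≈ 9.58%.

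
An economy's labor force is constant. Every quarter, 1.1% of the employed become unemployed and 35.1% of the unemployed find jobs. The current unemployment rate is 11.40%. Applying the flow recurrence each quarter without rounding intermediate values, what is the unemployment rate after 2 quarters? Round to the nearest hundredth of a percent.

With a fixed labor force, u_{t+1} = u_t + s·(1−u_t) − f·u_t = u_t·(1−s−f) + s.
Here 1−s−f = 0.638 and s = 0.011.
u_1 = 0.114000 × 0.638 + 0.011 = 0.083732.
u_2 = 0.083732 × 0.638 + 0.011 = 0.064421.

Unemployment rate after two quarters ≈ 6.44%.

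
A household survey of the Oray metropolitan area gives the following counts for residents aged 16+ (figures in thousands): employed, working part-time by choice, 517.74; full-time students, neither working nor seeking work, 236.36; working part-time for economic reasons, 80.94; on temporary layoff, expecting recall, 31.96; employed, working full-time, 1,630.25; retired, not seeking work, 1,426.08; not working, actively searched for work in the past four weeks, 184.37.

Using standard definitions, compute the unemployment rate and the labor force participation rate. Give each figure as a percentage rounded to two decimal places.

Employed = 517.74 + 80.94 + 1,630.25 = 2,228.93 thousand (anyone who worked, including part-time for economic reasons, counts as employed).
Unemployed = 31.96 + 184.37 = 216.33 thousand (jobless and actively searching, or on temporary layoff).
Labor force = 2,228.93 + 216.33 = 2,445.26 thousand.
Not in labor force = 236.36 + 1,426.08 = 1,662.44 thousand (those not working and not actively searching are outside the labor force).
Civilian working-age population = 2,445.26 + 1,662.44 = 4,107.70 thousand.
Unemployment rate = 216.33 / 2,445.26 = 8.85%.
Labor force participation rate = 2,445.26 / 4,107.70 = 59.53%.

Unemployment rate ≈ 8.85%; labor force participation rate ≈ 59.53%.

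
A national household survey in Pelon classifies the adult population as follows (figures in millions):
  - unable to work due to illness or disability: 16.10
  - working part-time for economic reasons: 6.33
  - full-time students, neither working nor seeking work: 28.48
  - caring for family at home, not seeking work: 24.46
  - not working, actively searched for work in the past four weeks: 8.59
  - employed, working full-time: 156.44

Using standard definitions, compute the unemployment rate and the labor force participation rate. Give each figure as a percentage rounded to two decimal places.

Employed = 6.33 + 156.44 = 162.77 million (anyone who worked, including part-time for economic reasons, counts as employed).
Unemployed = 8.59 million.
Labor force = 162.77 + 8.59 = 171.36 million.
Not in labor force = 16.10 + 28.48 + 24.46 = 69.04 million (those not working and not actively searching are outside the labor force).
Civilian working-age population = 171.36 + 69.04 = 240.40 million.
Unemployment rate = 8.59 / 171.36 = 5.01%.
Labor force participation rate = 171.36 / 240.40 = 71.28%.

Unemployment rate ≈ 5.01%; labor force participation rate ≈ 71.28%.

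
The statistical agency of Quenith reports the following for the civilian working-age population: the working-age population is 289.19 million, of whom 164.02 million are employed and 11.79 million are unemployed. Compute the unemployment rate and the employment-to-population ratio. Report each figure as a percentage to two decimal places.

Labor force = employed + unemployed = 164.02 + 11.79 = 175.81 million.
Unemployment rate = 11.79 / 175.81 = 6.71%.
Employment-population ratio = 164.02 / 289.19 = 56.72%.

Unemployment rate ≈ 6.71%; employment-population ratio ≈ 56.72%.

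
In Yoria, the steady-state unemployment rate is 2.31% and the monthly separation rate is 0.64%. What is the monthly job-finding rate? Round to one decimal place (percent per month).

From u* = s/(s+f): f = s·(1−u)/u.
f = 0.64 × (1 − 0.0231) / 0.0231 = 0.6252 / 0.0231 ≈ 27.1% per month.

Job-finding rate ≈ 27.1% per month.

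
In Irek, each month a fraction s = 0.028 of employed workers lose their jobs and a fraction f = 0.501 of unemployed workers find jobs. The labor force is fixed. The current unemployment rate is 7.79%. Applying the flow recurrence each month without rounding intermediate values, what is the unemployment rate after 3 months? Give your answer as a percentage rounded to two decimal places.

Unemployment rate after three months ≈ 5.55%.

With a fixed labor force, u_{t+1} = u_t + s·(1−u_t) − f·u_t = u_t·(1−s−f) + s.
Here 1−s−f = 0.471 and s = 0.028.
u_1 = 0.077900 × 0.471 + 0.028 = 0.064691.
u_2 = 0.064691 × 0.471 + 0.028 = 0.058469.
u_3 = 0.058469 × 0.471 + 0.028 = 0.055539.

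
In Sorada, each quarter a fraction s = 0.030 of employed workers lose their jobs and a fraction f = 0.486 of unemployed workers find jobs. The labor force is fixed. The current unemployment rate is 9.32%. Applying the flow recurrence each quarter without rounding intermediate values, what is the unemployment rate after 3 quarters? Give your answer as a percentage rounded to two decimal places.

With a fixed labor force, u_{t+1} = u_t + s·(1−u_t) − f·u_t = u_t·(1−s−f) + s.
Here 1−s−f = 0.484 and s = 0.030.
u_1 = 0.093200 × 0.484 + 0.030 = 0.075109.
u_2 = 0.075109 × 0.484 + 0.030 = 0.066353.
u_3 = 0.066353 × 0.484 + 0.030 = 0.062115.

Unemployment rate after three quarters ≈ 6.21%.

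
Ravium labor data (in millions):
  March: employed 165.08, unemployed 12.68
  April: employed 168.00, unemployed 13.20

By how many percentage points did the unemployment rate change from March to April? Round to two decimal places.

The unemployment rate changed by +0.15 percentage points.

March: labor force = 165.08 + 12.68 = 177.76; u = 12.68/177.76 = 7.13%.
April: labor force = 168.00 + 13.20 = 181.20; u = 13.20/181.20 = 7.28%.
Change = 7.28% − 7.13% = +0.15 pp.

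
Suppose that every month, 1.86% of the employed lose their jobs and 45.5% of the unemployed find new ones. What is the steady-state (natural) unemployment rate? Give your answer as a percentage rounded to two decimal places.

Steady-state unemployment rate ≈ 3.93%.

At steady state the flows balance: s·E = f·U, so U/(E+U) = s/(s+f).
u* = 1.86 / (1.86 + 45.5) = 1.86 / 47.36 = 3.93%.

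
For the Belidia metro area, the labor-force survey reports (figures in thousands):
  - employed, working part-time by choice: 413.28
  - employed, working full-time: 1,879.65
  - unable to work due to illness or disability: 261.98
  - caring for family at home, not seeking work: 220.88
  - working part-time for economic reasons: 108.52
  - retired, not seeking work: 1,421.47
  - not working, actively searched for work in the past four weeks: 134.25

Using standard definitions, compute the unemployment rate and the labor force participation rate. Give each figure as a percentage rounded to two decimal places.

Unemployment rate ≈ 5.29%; labor force participation rate ≈ 57.11%.

Employed = 413.28 + 1,879.65 + 108.52 = 2,401.45 thousand (anyone who worked, including part-time for economic reasons, counts as employed).
Unemployed = 134.25 thousand.
Labor force = 2,401.45 + 134.25 = 2,535.70 thousand.
Not in labor force = 261.98 + 220.88 + 1,421.47 = 1,904.33 thousand (those not working and not actively searching are outside the labor force).
Civilian working-age population = 2,535.70 + 1,904.33 = 4,440.03 thousand.
Unemployment rate = 134.25 / 2,535.70 = 5.29%.
Labor force participation rate = 2,535.70 / 4,440.03 = 57.11%.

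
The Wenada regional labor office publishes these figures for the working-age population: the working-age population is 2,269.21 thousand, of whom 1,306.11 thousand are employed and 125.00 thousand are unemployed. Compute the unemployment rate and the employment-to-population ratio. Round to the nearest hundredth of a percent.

Unemployment rate ≈ 8.73%; employment-population ratio ≈ 57.56%.

Labor force = employed + unemployed = 1,306.11 + 125.00 = 1,431.11 thousand.
Unemployment rate = 125.00 / 1,431.11 = 8.73%.
Employment-population ratio = 1,306.11 / 2,269.21 = 57.56%.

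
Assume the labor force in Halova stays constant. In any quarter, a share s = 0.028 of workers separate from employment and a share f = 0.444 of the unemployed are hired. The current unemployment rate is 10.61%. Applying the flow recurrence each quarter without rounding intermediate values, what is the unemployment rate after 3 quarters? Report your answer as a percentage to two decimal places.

Unemployment rate after three quarters ≈ 6.62%.

With a fixed labor force, u_{t+1} = u_t + s·(1−u_t) − f·u_t = u_t·(1−s−f) + s.
Here 1−s−f = 0.528 and s = 0.028.
u_1 = 0.106100 × 0.528 + 0.028 = 0.084021.
u_2 = 0.084021 × 0.528 + 0.028 = 0.072363.
u_3 = 0.072363 × 0.528 + 0.028 = 0.066208.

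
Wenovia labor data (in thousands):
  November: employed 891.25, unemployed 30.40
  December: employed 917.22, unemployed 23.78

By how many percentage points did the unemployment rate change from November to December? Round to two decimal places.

November: labor force = 891.25 + 30.40 = 921.65; u = 30.40/921.65 = 3.30%.
December: labor force = 917.22 + 23.78 = 941.00; u = 23.78/941.00 = 2.53%.
Change = 2.53% − 3.30% = −0.77 pp.

The unemployment rate changed by −0.77 percentage points.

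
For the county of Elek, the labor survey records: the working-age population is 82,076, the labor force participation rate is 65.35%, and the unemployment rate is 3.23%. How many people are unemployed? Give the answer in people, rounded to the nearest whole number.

About 1,732 are unemployed.

Labor force = 0.6535 × 82,076 = 53,637.
Unemployed = 0.0323 × 53,637 ≈ 1,732.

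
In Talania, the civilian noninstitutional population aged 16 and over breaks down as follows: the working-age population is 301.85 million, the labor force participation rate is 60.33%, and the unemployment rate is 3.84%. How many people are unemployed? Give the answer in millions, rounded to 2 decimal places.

Labor force = 0.6033 × 301.85 = 182.11 million.
Unemployed = 0.0384 × 182.11 ≈ 6.99 million.

About 6.99 million are unemployed.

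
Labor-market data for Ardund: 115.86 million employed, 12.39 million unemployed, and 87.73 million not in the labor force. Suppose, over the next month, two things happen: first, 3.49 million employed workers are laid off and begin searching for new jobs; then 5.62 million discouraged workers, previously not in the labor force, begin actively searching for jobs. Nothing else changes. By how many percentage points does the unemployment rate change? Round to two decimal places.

The unemployment rate changes by +6.40 percentage points.

Initially, labor force = 115.86 + 12.39 = 128.25 million, so u = 12.39/128.25 = 9.66%.
After the first change, employed falls and unemployed rises by 3.49; labor force unchanged → E = 112.37, U = 15.88, labor force = 128.25 million.
After the second change, unemployed and labor force both rise by 5.62 → E = 112.37, U = 21.50, labor force = 133.87 million.
New unemployment rate = 21.50 / 133.87 = 16.06%.
Change = 16.06% − 9.66% = +6.40 percentage points.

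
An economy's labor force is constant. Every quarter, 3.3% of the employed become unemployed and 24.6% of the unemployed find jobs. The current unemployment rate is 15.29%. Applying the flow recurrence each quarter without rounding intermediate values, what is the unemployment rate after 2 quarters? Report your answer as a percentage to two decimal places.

Unemployment rate after two quarters ≈ 13.63%.

With a fixed labor force, u_{t+1} = u_t + s·(1−u_t) − f·u_t = u_t·(1−s−f) + s.
Here 1−s−f = 0.721 and s = 0.033.
u_1 = 0.152900 × 0.721 + 0.033 = 0.143241.
u_2 = 0.143241 × 0.721 + 0.033 = 0.136277.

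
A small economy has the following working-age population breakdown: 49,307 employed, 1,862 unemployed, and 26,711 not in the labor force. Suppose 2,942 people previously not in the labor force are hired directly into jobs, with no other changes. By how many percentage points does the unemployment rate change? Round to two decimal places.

Initially, labor force = 49,307 + 1,862 = 51,169, so u = 1,862/51,169 = 3.64%.
After the change, employed and labor force both rise by 2,942; unemployed unchanged → E = 52,249, U = 1,862, labor force = 54,111.
New unemployment rate = 1,862 / 54,111 = 3.44%.
Change = 3.44% − 3.64% = −0.20 percentage points.

The unemployment rate changes by −0.20 percentage points.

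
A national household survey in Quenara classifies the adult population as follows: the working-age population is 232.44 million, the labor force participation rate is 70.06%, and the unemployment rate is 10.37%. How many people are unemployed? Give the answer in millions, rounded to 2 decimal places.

About 16.89 million are unemployed.

Labor force = 0.7006 × 232.44 = 162.85 million.
Unemployed = 0.1037 × 162.85 ≈ 16.89 million.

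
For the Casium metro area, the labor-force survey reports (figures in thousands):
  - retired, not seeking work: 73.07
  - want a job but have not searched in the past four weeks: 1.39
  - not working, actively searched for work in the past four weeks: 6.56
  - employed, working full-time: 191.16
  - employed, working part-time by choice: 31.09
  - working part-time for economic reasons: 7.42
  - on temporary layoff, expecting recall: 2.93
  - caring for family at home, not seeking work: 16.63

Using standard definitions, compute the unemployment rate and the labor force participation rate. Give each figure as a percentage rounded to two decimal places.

Employed = 191.16 + 31.09 + 7.42 = 229.67 thousand (anyone who worked, including part-time for economic reasons, counts as employed).
Unemployed = 6.56 + 2.93 = 9.49 thousand (jobless and actively searching, or on temporary layoff).
Labor force = 229.67 + 9.49 = 239.16 thousand.
Not in labor force = 73.07 + 1.39 + 16.63 = 91.09 thousand (those not working and not actively searching are outside the labor force — including those who want a job but have given up searching).
Civilian working-age population = 239.16 + 91.09 = 330.25 thousand.
Unemployment rate = 9.49 / 239.16 = 3.97%.
Labor force participation rate = 239.16 / 330.25 = 72.42%.

Unemployment rate ≈ 3.97%; labor force participation rate ≈ 72.42%.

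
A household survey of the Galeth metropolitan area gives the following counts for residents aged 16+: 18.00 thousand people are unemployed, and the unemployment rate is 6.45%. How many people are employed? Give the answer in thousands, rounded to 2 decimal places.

Labor force = U / u = 18.00 / 0.0645 ≈ 279.07 thousand.
Employed = labor force − unemployed = 279.07 − 18.00 = 261.07 thousand.

About 261.07 thousand are employed.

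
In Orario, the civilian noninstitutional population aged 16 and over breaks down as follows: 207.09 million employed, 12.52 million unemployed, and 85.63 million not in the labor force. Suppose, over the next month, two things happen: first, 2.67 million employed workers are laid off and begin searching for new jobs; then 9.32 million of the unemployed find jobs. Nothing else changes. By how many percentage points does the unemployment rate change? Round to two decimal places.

Initially, labor force = 207.09 + 12.52 = 219.61 million, so u = 12.52/219.61 = 5.70%.
After the first change, employed falls and unemployed rises by 2.67; labor force unchanged → E = 204.42, U = 15.19, labor force = 219.61 million.
After the second change, unemployed falls and employed rises by 9.32; labor force unchanged → E = 213.74, U = 5.87, labor force = 219.61 million.
New unemployment rate = 5.87 / 219.61 = 2.67%.
Change = 2.67% − 5.70% = −3.03 percentage points.

The unemployment rate changes by −3.03 percentage points.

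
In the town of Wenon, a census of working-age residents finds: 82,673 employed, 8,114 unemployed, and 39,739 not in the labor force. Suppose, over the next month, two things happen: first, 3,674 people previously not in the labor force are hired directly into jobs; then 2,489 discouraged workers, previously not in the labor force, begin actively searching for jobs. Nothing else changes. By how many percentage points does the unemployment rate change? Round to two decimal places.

The unemployment rate changes by +2.00 percentage points.

Initially, labor force = 82,673 + 8,114 = 90,787, so u = 8,114/90,787 = 8.94%.
After the first change, employed and labor force both rise by 3,674; unemployed unchanged → E = 86,347, U = 8,114, labor force = 94,461.
After the second change, unemployed and labor force both rise by 2,489 → E = 86,347, U = 10,603, labor force = 96,950.
New unemployment rate = 10,603 / 96,950 = 10.94%.
Change = 10.94% − 8.94% = +2.00 percentage points.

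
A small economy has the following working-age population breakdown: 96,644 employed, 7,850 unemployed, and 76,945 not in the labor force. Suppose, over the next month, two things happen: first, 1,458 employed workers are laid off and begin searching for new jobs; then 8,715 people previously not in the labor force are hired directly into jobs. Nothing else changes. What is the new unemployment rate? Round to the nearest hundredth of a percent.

New unemployment rate ≈ 8.22%.

Initially, labor force = 96,644 + 7,850 = 104,494, so u = 7,850/104,494 = 7.51%.
After the first change, employed falls and unemployed rises by 1,458; labor force unchanged → E = 95,186, U = 9,308, labor force = 104,494.
After the second change, employed and labor force both rise by 8,715; unemployed unchanged → E = 103,901, U = 9,308, labor force = 113,209.
New unemployment rate = 9,308 / 113,209 = 8.22%.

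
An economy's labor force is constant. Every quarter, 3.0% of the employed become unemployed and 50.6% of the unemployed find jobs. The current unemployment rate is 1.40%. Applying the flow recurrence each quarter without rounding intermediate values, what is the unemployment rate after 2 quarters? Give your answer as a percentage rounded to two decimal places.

Unemployment rate after two quarters ≈ 4.69%.

With a fixed labor force, u_{t+1} = u_t + s·(1−u_t) − f·u_t = u_t·(1−s−f) + s.
Here 1−s−f = 0.464 and s = 0.030.
u_1 = 0.014000 × 0.464 + 0.030 = 0.036496.
u_2 = 0.036496 × 0.464 + 0.030 = 0.046934.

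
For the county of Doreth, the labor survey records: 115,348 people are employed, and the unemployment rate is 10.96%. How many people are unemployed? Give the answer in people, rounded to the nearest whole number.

Let U be the number unemployed. The labor force is E + U, and U/(E+U) = 0.1096.
So U = 0.1096 × 115,348 / (1 − 0.1096) = 12642.14 / 0.8904 ≈ 14,198.

About 14,198 are unemployed.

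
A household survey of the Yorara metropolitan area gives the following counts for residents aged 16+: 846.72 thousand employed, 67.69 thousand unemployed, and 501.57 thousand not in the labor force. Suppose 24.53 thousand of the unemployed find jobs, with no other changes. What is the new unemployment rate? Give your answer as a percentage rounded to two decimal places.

New unemployment rate ≈ 4.72%.

Initially, labor force = 846.72 + 67.69 = 914.41 thousand, so u = 67.69/914.41 = 7.40%.
After the change, unemployed falls and employed rises by 24.53; labor force unchanged → E = 871.25, U = 43.16, labor force = 914.41 thousand.
New unemployment rate = 43.16 / 914.41 = 4.72%.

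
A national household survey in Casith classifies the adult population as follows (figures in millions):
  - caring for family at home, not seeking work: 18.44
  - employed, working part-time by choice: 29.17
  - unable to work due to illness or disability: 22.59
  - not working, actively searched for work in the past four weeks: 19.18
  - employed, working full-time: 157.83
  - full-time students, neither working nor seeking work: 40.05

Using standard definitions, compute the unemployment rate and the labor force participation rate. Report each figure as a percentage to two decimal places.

Unemployment rate ≈ 9.30%; labor force participation rate ≈ 71.77%.

Employed = 29.17 + 157.83 = 187.00 million.
Unemployed = 19.18 million.
Labor force = 187.00 + 19.18 = 206.18 million.
Not in labor force = 18.44 + 22.59 + 40.05 = 81.08 million (those not working and not actively searching are outside the labor force).
Civilian working-age population = 206.18 + 81.08 = 287.26 million.
Unemployment rate = 19.18 / 206.18 = 9.30%.
Labor force participation rate = 206.18 / 287.26 = 71.77%.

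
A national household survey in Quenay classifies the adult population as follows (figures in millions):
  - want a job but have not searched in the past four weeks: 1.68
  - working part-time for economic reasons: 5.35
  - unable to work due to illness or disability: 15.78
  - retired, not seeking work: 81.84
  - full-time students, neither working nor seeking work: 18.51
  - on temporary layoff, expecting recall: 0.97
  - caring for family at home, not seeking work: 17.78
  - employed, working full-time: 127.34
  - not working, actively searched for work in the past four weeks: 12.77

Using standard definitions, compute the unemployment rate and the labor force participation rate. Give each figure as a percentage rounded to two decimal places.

Employed = 5.35 + 127.34 = 132.69 million (anyone who worked, including part-time for economic reasons, counts as employed).
Unemployed = 0.97 + 12.77 = 13.74 million (jobless and actively searching, or on temporary layoff).
Labor force = 132.69 + 13.74 = 146.43 million.
Not in labor force = 1.68 + 15.78 + 81.84 + 18.51 + 17.78 = 135.59 million (those not working and not actively searching are outside the labor force — including those who want a job but have given up searching).
Civilian working-age population = 146.43 + 135.59 = 282.02 million.
Unemployment rate = 13.74 / 146.43 = 9.38%.
Labor force participation rate = 146.43 / 282.02 = 51.92%.

Unemployment rate ≈ 9.38%; labor force participation rate ≈ 51.92%.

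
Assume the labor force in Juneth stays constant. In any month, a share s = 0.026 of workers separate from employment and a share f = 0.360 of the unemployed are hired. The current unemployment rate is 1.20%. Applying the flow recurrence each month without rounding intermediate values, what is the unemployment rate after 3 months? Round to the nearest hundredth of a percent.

Unemployment rate after three months ≈ 5.45%.

With a fixed labor force, u_{t+1} = u_t + s·(1−u_t) − f·u_t = u_t·(1−s−f) + s.
Here 1−s−f = 0.614 and s = 0.026.
u_1 = 0.012000 × 0.614 + 0.026 = 0.033368.
u_2 = 0.033368 × 0.614 + 0.026 = 0.046488.
u_3 = 0.046488 × 0.614 + 0.026 = 0.054544.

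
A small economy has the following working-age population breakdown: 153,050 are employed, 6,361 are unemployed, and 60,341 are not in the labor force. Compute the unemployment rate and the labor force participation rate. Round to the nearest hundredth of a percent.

Unemployment rate ≈ 3.99%; labor force participation rate ≈ 72.54%.

Labor force = employed + unemployed = 153,050 + 6,361 = 159,411.
Working-age population = 159,411 + 60,341 = 219,752.
Unemployment rate = 6,361 / 159,411 = 3.99%.
Labor force participation rate = 159,411 / 219,752 = 72.54%.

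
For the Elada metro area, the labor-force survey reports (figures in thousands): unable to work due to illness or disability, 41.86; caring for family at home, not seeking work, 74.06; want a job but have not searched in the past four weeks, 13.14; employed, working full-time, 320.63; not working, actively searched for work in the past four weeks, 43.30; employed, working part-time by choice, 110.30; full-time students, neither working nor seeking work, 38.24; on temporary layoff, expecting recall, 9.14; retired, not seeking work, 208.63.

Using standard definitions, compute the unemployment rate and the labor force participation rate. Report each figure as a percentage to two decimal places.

Employed = 320.63 + 110.30 = 430.93 thousand.
Unemployed = 43.30 + 9.14 = 52.44 thousand (jobless and actively searching, or on temporary layoff).
Labor force = 430.93 + 52.44 = 483.37 thousand.
Not in labor force = 41.86 + 74.06 + 13.14 + 38.24 + 208.63 = 375.93 thousand (those not working and not actively searching are outside the labor force — including those who want a job but have given up searching).
Civilian working-age population = 483.37 + 375.93 = 859.30 thousand.
Unemployment rate = 52.44 / 483.37 = 10.85%.
Labor force participation rate = 483.37 / 859.30 = 56.25%.

Unemployment rate ≈ 10.85%; labor force participation rate ≈ 56.25%.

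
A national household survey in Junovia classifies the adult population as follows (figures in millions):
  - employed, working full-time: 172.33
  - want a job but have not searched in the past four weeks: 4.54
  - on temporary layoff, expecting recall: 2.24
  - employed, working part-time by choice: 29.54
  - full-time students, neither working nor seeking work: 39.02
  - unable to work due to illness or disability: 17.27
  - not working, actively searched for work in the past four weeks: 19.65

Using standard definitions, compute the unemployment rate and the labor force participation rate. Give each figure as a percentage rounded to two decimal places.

Unemployment rate ≈ 9.78%; labor force participation rate ≈ 78.63%.

Employed = 172.33 + 29.54 = 201.87 million.
Unemployed = 2.24 + 19.65 = 21.89 million (jobless and actively searching, or on temporary layoff).
Labor force = 201.87 + 21.89 = 223.76 million.
Not in labor force = 4.54 + 39.02 + 17.27 = 60.83 million (those not working and not actively searching are outside the labor force — including those who want a job but have given up searching).
Civilian working-age population = 223.76 + 60.83 = 284.59 million.
Unemployment rate = 21.89 / 223.76 = 9.78%.
Labor force participation rate = 223.76 / 284.59 = 78.63%.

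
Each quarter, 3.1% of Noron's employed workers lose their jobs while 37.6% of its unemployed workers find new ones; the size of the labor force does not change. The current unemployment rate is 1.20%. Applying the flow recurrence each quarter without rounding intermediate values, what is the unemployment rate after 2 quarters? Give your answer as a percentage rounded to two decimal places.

Unemployment rate after two quarters ≈ 5.36%.

With a fixed labor force, u_{t+1} = u_t + s·(1−u_t) − f·u_t = u_t·(1−s−f) + s.
Here 1−s−f = 0.593 and s = 0.031.
u_1 = 0.012000 × 0.593 + 0.031 = 0.038116.
u_2 = 0.038116 × 0.593 + 0.031 = 0.053603.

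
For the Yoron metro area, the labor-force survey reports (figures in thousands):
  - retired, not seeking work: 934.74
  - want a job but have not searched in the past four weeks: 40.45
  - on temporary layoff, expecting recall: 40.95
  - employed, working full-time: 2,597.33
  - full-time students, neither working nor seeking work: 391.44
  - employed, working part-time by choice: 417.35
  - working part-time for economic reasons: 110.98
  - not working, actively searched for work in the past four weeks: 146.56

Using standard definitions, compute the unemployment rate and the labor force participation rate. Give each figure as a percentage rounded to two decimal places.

Employed = 2,597.33 + 417.35 + 110.98 = 3,125.66 thousand (anyone who worked, including part-time for economic reasons, counts as employed).
Unemployed = 40.95 + 146.56 = 187.51 thousand (jobless and actively searching, or on temporary layoff).
Labor force = 3,125.66 + 187.51 = 3,313.17 thousand.
Not in labor force = 934.74 + 40.45 + 391.44 = 1,366.63 thousand (those not working and not actively searching are outside the labor force — including those who want a job but have given up searching).
Civilian working-age population = 3,313.17 + 1,366.63 = 4,679.80 thousand.
Unemployment rate = 187.51 / 3,313.17 = 5.66%.
Labor force participation rate = 3,313.17 / 4,679.80 = 70.80%.

Unemployment rate ≈ 5.66%; labor force participation rate ≈ 70.80%.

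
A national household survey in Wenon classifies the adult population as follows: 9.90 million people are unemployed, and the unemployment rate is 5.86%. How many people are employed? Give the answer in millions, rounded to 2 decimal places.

Labor force = U / u = 9.90 / 0.0586 ≈ 168.94 million.
Employed = labor force − unemployed = 168.94 − 9.90 = 159.04 million.

About 159.04 million are employed.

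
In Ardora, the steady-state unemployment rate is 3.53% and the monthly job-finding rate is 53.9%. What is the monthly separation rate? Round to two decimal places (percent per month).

Separation rate ≈ 1.97% per month.

From u* = s/(s+f): s = u·f/(1−u).
s = 0.0353 × 53.9 / (1 − 0.0353) = 1.9027 / 0.9647 ≈ 1.97% per month.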